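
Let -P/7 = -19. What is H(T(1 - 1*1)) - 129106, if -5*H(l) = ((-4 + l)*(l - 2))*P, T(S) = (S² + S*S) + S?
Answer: -646594/5 ≈ -1.2932e+5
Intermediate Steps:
P = 133 (P = -7*(-19) = 133)
T(S) = S + 2*S² (T(S) = (S² + S²) + S = 2*S² + S = S + 2*S²)
H(l) = -133*(-4 + l)*(-2 + l)/5 (H(l) = -(-4 + l)*(l - 2)*133/5 = -(-4 + l)*(-2 + l)*133/5 = -133*(-4 + l)*(-2 + l)/5)
H(T(1 - 1*1)) - 129106 = (-1064/5 - 133*(1 - 1*1)²*(1 + 2*(1 - 1*1))²/5 + 798*((1 - 1*1)*(1 + 2*(1 - 1*1)))/5) - 129106 = (-1064/5 - 133*(1 - 1)²*(1 + 2*(1 - 1))²/5 + 798*((1 - 1)*(1 + 2*(1 - 1)))/5) - 129106 = (-1064/5 - 133*(0*(1 + 2*0))²/5 + 798*(0*(1 + 2*0))/5) - 129106 = (-1064/5 - 133*(0*(1 + 0))²/5 + 798*(0*(1 + 0))/5) - 129106 = (-1064/5 - 133*(0*1)²/5 + 798*(0*1)/5) - 129106 = (-1064/5 - 133/5*0² + (798/5)*0) - 129106 = (-1064/5 - 133/5*0 + 0) - 129106 = (-1064/5 + 0 + 0) - 129106 = -1064/5 - 129106 = -646594/5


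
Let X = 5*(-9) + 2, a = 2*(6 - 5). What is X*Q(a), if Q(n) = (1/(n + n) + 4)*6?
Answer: -2193/2 ≈ -1096.5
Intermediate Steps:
a = 2 (a = 2*1 = 2)
X = -43 (X = -45 + 2 = -43)
Q(n) = 24 + 3/n (Q(n) = (1/(2*n) + 4)*6 = (4 + 1/(2*n))*6 = 24 + 3/n)
X*Q(a) = -43*(24 + 3/2) = -43*51/2 = -2193/2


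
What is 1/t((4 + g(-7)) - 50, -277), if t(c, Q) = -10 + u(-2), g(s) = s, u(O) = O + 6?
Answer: -1/6 ≈ -0.16667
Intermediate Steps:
u(O) = 6 + O
t(c, Q) = -6 (t(c, Q) = -10 + (6 - 2) = -10 + 4 = -6)
1/t((4 + g(-7)) - 50, -277) = 1/(-6) = -1/6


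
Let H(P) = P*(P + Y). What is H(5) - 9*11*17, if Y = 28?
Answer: -1518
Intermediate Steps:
H(P) = P*(28 + P) (H(P) = P*(P + 28) = P*(28 + P))
H(5) - 9*11*17 = 5*(28 + 5) - 9*11*17 = 5*33 - 99*17 = 165 - 1*1683 = 165 - 1683 = -1518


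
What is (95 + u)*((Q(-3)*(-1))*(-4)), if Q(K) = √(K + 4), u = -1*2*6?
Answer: 332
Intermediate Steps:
u = -12 (u = -2*6 = -12)
Q(K) = √(4 + K)
(95 + u)*((Q(-3)*(-1))*(-4)) = (95 - 12)*((√(4 - 3)*(-1))*(-4)) = 83*((√1*(-1))*(-4)) = 83*((1*(-1))*(-4)) = 83*(-1*(-4)) = 83*4 = 332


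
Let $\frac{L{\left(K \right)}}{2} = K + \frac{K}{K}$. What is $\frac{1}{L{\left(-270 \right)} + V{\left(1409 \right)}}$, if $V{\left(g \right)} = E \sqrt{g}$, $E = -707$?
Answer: $\frac{538}{703997797} - \frac{707 \sqrt{1409}}{703997797} \approx -3.6933 \cdot 10^{-5}$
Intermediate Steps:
$L{\left(K \right)} = 2 + 2 K$ ($L{\left(K \right)} = 2 \left(K + \frac{K}{K}\right) = 2 \left(K + 1\right) = 2 \left(1 + K\right) = 2 + 2 K$)
$V{\left(g \right)} = - 707 \sqrt{g}$
$\frac{1}{L{\left(-270 \right)} + V{\left(1409 \right)}} = \frac{1}{\left(2 + 2 \left(-270\right)\right) - 707 \sqrt{1409}} = \frac{1}{\left(2 - 540\right) - 707 \sqrt{1409}} = \frac{1}{-538 - 707 \sqrt{1409}}$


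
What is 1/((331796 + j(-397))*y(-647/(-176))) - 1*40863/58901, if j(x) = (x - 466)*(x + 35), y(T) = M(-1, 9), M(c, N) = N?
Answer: -236916178033/341497278018 ≈ -0.69376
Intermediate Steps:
y(T) = 9
j(x) = (-466 + x)*(35 + x)
1/((331796 + j(-397))*y(-647/(-176))) - 1*40863/58901 = 1/((331796 + (-16310 + (-397)² - 431*(-397)))*9) - 1*40863/58901 = (⅑)/(331796 + (-16310 + 157609 + 171107)) - 40863*1/58901 = (⅑)/(331796 + 312406) - 40863/58901 = (⅑)/644202 - 40863/58901 = (1/644202)*(⅑) - 40863/58901 = 1/5797818 - 40863/58901 = -236916178033/341497278018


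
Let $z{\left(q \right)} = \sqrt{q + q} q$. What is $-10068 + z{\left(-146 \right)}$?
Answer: $-10068 - 292 i \sqrt{73} \approx -10068.0 - 2494.8 i$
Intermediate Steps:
$z{\left(q \right)} = \sqrt{2} q^{\frac{3}{2}}$ ($z{\left(q \right)} = \sqrt{2 q} q = \sqrt{2} \sqrt{q} q = \sqrt{2} q^{\frac{3}{2}}$)
$-10068 + z{\left(-146 \right)} = -10068 + \sqrt{2} \left(-146\right)^{\frac{3}{2}} = -10068 + \sqrt{2} \left(- 146 i \sqrt{146}\right) = -10068 - 292 i \sqrt{73}$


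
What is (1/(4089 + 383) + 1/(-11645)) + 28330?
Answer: 1475325552373/52076440 ≈ 28330.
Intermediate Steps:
(1/(4089 + 383) + 1/(-11645)) + 28330 = (1/4472 - 1/11645) + 28330 = 7173/52076440 + 28330 = 1475325552373/52076440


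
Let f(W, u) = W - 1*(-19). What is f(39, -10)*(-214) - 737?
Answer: -13149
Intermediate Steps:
f(W, u) = 19 + W (f(W, u) = W + 19 = 19 + W)
f(39, -10)*(-214) - 737 = (19 + 39)*(-214) - 737 = 58*(-214) - 737 = -12412 - 737 = -13149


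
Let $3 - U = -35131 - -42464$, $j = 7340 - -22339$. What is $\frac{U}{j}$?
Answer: $- \frac{7330}{29679} \approx -0.24698$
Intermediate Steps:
$j = 29679$ ($j = 7340 + 22339 = 29679$)
$U = -7330$ ($U = 3 - \left(-35131 - -42464\right) = 3 - \left(-35131 + 42464\right) = 3 - 7333 = -7330$)
$\frac{U}{j} = - \frac{7330}{29679}$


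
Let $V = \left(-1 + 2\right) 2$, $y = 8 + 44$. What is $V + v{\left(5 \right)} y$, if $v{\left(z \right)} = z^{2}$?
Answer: $1302$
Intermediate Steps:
$y = 52$
$V = 2$ ($V = 1 \cdot 2 = 2$)
$V + v{\left(5 \right)} y = 2 + 5^{2} \cdot 52 = 2 + 25 \cdot 52 = 2 + 1300 = 1302$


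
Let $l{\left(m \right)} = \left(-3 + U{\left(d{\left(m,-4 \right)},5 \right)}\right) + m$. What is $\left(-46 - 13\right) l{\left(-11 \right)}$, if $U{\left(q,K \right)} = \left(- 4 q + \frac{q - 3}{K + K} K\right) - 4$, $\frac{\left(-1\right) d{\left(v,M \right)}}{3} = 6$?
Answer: $- \frac{5133}{2} \approx -2566.5$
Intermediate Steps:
$d{\left(v,M \right)} = -18$ ($d{\left(v,M \right)} = \left(-3\right) 6 = -18$)
$U{\left(q,K \right)} = - \frac{11}{2} - \frac{7 q}{2}$ ($U{\left(q,K \right)} = \left(- 4 q + \frac{-3 + q}{2 K} K\right) - 4 = \left(- 4 q + \left(- \frac{3}{2} + \frac{q}{2}\right)\right) - 4 = \left(- \frac{3}{2} - \frac{7 q}{2}\right) - 4 = - \frac{11}{2} - \frac{7 q}{2}$)
$l{\left(m \right)} = \frac{109}{2} + m$ ($l{\left(m \right)} = \left(-3 - - \frac{115}{2}\right) + m = \left(-3 + \left(- \frac{11}{2} + 63\right)\right) + m = \left(-3 + \frac{115}{2}\right) + m = \frac{109}{2} + m$)
$\left(-46 - 13\right) l{\left(-11 \right)} = \left(-46 - 13\right) \left(\frac{109}{2} - 11\right) = \left(-59\right) \frac{87}{2} = - \frac{5133}{2}$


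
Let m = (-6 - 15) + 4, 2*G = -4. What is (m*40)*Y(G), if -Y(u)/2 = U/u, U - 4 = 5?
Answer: -6120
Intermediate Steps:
G = -2 (G = (1/2)*(-4) = -2)
U = 9 (U = 4 + 5 = 9)
m = -17 (m = -21 + 4 = -17)
Y(u) = -18/u
(m*40)*Y(G) = (-17*40)*(-18/(-2)) = -(-12240)*(-1)/2 = -680*9 = -6120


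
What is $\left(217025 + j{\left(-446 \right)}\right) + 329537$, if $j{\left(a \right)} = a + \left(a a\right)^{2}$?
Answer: $39568121172$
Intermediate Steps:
$j{\left(a \right)} = a + a^{4}$ ($j{\left(a \right)} = a + \left(a^{2}\right)^{2} = a + a^{4}$)
$\left(217025 + j{\left(-446 \right)}\right) + 329537 = \left(217025 - \left(446 - \left(-446\right)^{4}\right)\right) + 329537 = \left(217025 + \left(-446 + 39567575056\right)\right) + 329537 = \left(217025 + 39567574610\right) + 329537 = 39567791635 + 329537 = 39568121172$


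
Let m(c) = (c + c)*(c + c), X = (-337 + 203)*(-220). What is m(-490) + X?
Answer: 989880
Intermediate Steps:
X = 29480 (X = -134*(-220) = 29480)
m(c) = 4*c² (m(c) = (2*c)*(2*c) = 4*c²)
m(-490) + X = 4*(-490)² + 29480 = 4*240100 + 29480 = 960400 + 29480 = 989880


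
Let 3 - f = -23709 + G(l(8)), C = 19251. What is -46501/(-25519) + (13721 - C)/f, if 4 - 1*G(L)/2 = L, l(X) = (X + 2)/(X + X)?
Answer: 295753157/186133623 ≈ 1.5889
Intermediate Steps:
l(X) = (2 + X)/(2*X) (l(X) = (2 + X)/((2*X)) = (2 + X)*(1/(2*X)) = (2 + X)/(2*X))
G(L) = 8 - 2*L
f = 94821/4 (f = 3 - (-23709 + (8 - (2 + 8)/8)) = 3 - (-23709 + (8 - 10/8)) = 3 - (-23709 + (8 - 2*5/8)) = 3 - (-23709 + (8 - 5/4)) = 3 - (-23709 + 27/4) = 3 - 1*(-94809/4) = 3 + 94809/4 = 94821/4 ≈ 23705.)
-46501/(-25519) + (13721 - C)/f = -46501/(-25519) + (13721 - 1*19251)/(94821/4) = -46501*(-1/25519) + (13721 - 19251)*(4/94821) = 3577/1963 - 5530*4/94821 = 3577/1963 - 22120/94821 = 295753157/186133623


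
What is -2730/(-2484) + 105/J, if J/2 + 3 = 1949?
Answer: 129595/115092 ≈ 1.1260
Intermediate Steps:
J = 3892 (J = -6 + 2*1949 = -6 + 3898 = 3892)
-2730/(-2484) + 105/J = -2730/(-2484) + 105/3892 = -2730*(-1/2484) + 105*(1/3892) = 455/414 + 15/556 = 129595/115092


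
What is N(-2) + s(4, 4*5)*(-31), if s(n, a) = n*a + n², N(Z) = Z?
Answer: -2978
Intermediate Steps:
s(n, a) = n² + a*n (s(n, a) = a*n + n² = n² + a*n)
N(-2) + s(4, 4*5)*(-31) = -2 + (4*(4*5 + 4))*(-31) = -2 + (4*(20 + 4))*(-31) = -2 + (4*24)*(-31) = -2 + 96*(-31) = -2 - 2976 = -2978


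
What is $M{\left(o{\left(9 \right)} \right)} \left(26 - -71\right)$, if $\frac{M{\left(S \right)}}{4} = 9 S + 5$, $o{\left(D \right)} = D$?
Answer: $33368$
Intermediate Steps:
$M{\left(S \right)} = 20 + 36 S$ ($M{\left(S \right)} = 4 \left(9 S + 5\right) = 4 \left(5 + 9 S\right) = 20 + 36 S$)
$M{\left(o{\left(9 \right)} \right)} \left(26 - -71\right) = \left(20 + 36 \cdot 9\right) \left(26 - -71\right) = \left(20 + 324\right) \left(26 + 71\right) = 344 \cdot 97 = 33368$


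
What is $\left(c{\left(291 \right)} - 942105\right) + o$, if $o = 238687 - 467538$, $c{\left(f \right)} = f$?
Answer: $-1170665$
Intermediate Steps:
$o = -228851$
$\left(c{\left(291 \right)} - 942105\right) + o = \left(291 - 942105\right) - 228851 = -941814 - 228851 = -1170665$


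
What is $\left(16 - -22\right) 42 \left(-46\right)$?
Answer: $-73416$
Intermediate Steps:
$\left(16 - -22\right) 42 \left(-46\right) = \left(16 + 22\right) 42 \left(-46\right) = 38 \cdot 42 \left(-46\right) = 1596 \left(-46\right) = -73416$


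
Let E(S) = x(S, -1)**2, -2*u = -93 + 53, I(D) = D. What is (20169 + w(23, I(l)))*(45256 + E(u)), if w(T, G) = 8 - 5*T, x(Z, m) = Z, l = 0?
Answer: 915950672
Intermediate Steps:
u = 20 (u = -(-93 + 53)/2 = -1/2*(-40) = 20)
E(S) = S**2
(20169 + w(23, I(l)))*(45256 + E(u)) = (20169 + (8 - 5*23))*(45256 + 20**2) = (20169 + (8 - 115))*(45256 + 400) = (20169 - 107)*45656 = 20062*45656 = 915950672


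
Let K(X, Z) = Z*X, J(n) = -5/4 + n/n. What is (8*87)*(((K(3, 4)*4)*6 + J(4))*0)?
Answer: 0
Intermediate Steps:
J(n) = -1/4 (J(n) = -5*1/4 + 1 = -5/4 + 1 = -1/4)
K(X, Z) = X*Z
(8*87)*(((K(3, 4)*4)*6 + J(4))*0) = (8*87)*((((3*4)*4)*6 - 1/4)*0) = 696*(((12*4)*6 - 1/4)*0) = 696*((48*6 - 1/4)*0) = 696*((288 - 1/4)*0) = 696*((1151/4)*0) = 696*0 = 0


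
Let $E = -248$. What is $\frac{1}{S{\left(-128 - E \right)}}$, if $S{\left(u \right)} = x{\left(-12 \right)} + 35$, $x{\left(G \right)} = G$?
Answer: $\frac{1}{23} \approx 0.043478$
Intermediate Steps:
$S{\left(u \right)} = 23$ ($S{\left(u \right)} = -12 + 35 = 23$)
$\frac{1}{S{\left(-128 - E \right)}} = \frac{1}{23}$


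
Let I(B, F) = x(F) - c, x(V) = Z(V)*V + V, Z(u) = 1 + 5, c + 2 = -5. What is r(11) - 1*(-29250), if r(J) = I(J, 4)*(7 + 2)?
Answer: 29565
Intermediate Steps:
c = -7 (c = -2 - 5 = -7)
Z(u) = 6
x(V) = 7*V (x(V) = 6*V + V = 7*V)
I(B, F) = 7 + 7*F (I(B, F) = 7*F - 1*(-7) = 7*F + 7 = 7 + 7*F)
r(J) = 315 (r(J) = (7 + 7*4)*(7 + 2) = (7 + 28)*9 = 35*9 = 315)
r(11) - 1*(-29250) = 315 - 1*(-29250) = 315 + 29250 = 29565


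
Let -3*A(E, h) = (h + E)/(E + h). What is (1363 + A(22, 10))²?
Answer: 16711744/9 ≈ 1.8569e+6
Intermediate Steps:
A(E, h) = -⅓ (A(E, h) = -(h + E)/(3*(E + h)) = -(E + h)/(3*(E + h)) = -⅓*1 = -⅓)
(1363 + A(22, 10))² = (1363 - ⅓)² = (4088/3)² = 16711744/9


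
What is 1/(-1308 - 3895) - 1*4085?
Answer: -21254256/5203 ≈ -4085.0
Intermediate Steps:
1/(-1308 - 3895) - 1*4085 = 1/(-5203) - 4085 = -1/5203 - 4085 = -21254256/5203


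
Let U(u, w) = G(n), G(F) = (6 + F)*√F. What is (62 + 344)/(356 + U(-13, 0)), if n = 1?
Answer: 406/363 ≈ 1.1185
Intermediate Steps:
G(F) = √F*(6 + F)
U(u, w) = 7 (U(u, w) = √1*(6 + 1) = 1*7 = 7)
(62 + 344)/(356 + U(-13, 0)) = (62 + 344)/(356 + 7) = 406/363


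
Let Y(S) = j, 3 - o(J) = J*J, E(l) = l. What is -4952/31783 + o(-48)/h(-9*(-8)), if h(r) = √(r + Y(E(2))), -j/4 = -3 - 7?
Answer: -4952/31783 - 2301*√7/28 ≈ -217.58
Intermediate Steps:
j = 40 (j = -4*(-3 - 7) = -4*(-10) = 40)
o(J) = 3 - J² (o(J) = 3 - J*J = 3 - J²)
Y(S) = 40
h(r) = √(40 + r) (h(r) = √(r + 40) = √(40 + r))
-4952/31783 + o(-48)/h(-9*(-8)) = -4952/31783 + (3 - 1*(-48)²)/(√(40 - 9*(-8))) = -4952*1/31783 + (3 - 1*2304)/(√(40 + 72)) = -4952/31783 + (3 - 2304)/(√112) = -4952/31783 - 2301*√7/28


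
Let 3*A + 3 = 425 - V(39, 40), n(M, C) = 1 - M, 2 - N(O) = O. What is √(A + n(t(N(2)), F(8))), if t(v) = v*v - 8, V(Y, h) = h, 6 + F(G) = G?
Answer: √1227/3 ≈ 11.676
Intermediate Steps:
F(G) = -6 + G
N(O) = 2 - O
t(v) = -8 + v² (t(v) = v² - 8 = -8 + v²)
A = 382/3 (A = -1 + (425 - 1*40)/3 = -1 + (425 - 40)/3 = -1 + (⅓)*385 = -1 + 385/3 = 382/3 ≈ 127.33)
√(A + n(t(N(2)), F(8))) = √(382/3 + (1 - (-8 + (2 - 1*2)²))) = √(382/3 + (1 - (-8 + (2 - 2)²))) = √(382/3 + (1 - (-8 + 0²))) = √(382/3 + (1 - (-8 + 0))) = √(382/3 + (1 - 1*(-8))) = √(382/3 + (1 + 8)) = √(382/3 + 9) = √(409/3) = √1227/3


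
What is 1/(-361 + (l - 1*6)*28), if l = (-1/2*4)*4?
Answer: -1/753 ≈ -0.0013280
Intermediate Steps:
l = -8 (l = (-1*1/2*4)*4 = -1/2*4*4 = -2*4 = -8)
1/(-361 + (l - 1*6)*28) = 1/(-361 + (-8 - 1*6)*28) = 1/(-361 + (-8 - 6)*28) = 1/(-361 - 14*28) = 1/(-361 - 392) = 1/(-753) = -1/753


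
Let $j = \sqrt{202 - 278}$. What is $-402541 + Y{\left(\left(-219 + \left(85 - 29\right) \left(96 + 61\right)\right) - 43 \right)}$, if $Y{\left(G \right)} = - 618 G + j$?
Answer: $-5674081 + 2 i \sqrt{19} \approx -5.6741 \cdot 10^{6} + 8.7178 i$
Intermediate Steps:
$j = 2 i \sqrt{19}$ ($j = \sqrt{-76} = 2 i \sqrt{19} \approx 8.7178 i$)
$Y{\left(G \right)} = - 618 G + 2 i \sqrt{19}$
$-402541 + Y{\left(\left(-219 + \left(85 - 29\right) \left(96 + 61\right)\right) - 43 \right)} = -402541 - \left(618 \left(\left(-219 + \left(85 - 29\right) \left(96 + 61\right)\right) - 43\right) - 2 i \sqrt{19}\right) = -402541 - \left(618 \left(\left(-219 + 56 \cdot 157\right) - 43\right) - 2 i \sqrt{19}\right) = -402541 - \left(618 \left(\left(-219 + 8792\right) - 43\right) - 2 i \sqrt{19}\right) = -402541 - \left(618 \left(8573 - 43\right) - 2 i \sqrt{19}\right) = -402541 + \left(\left(-618\right) 8530 + 2 i \sqrt{19}\right) = -402541 - \left(5271540 - 2 i \sqrt{19}\right) = -5674081 + 2 i \sqrt{19}$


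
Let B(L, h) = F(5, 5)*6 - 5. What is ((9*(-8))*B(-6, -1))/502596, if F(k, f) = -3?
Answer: 2/607 ≈ 0.0032949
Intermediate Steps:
B(L, h) = -23 (B(L, h) = -3*6 - 5 = -18 - 5 = -23)
((9*(-8))*B(-6, -1))/502596 = ((9*(-8))*(-23))/502596 = -72*(-23)*(1/502596) = 1656*(1/502596) = 2/607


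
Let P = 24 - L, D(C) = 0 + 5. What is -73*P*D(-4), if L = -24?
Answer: -17520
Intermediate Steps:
D(C) = 5
P = 48 (P = 24 - 1*(-24) = 24 + 24 = 48)
-73*P*D(-4) = -3504*5 = -73*240 = -17520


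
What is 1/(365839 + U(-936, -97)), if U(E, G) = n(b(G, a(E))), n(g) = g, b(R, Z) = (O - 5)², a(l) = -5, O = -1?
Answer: 1/365875 ≈ 2.7332e-6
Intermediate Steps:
b(R, Z) = 36 (b(R, Z) = (-1 - 5)² = (-6)² = 36)
U(E, G) = 36
1/(365839 + U(-936, -97)) = 1/(365839 + 36) = 1/365875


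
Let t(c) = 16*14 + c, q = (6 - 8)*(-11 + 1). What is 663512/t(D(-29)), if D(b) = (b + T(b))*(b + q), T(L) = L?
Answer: 331756/373 ≈ 889.43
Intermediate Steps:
q = 20 (q = -2*(-10) = 20)
D(b) = 2*b*(20 + b) (D(b) = (b + b)*(b + 20) = (2*b)*(20 + b) = 2*b*(20 + b))
t(c) = 224 + c
663512/t(D(-29)) = 663512/(224 + 2*(-29)*(20 - 29)) = 663512/(224 + 2*(-29)*(-9)) = 663512/(224 + 522) = 663512/746 = 663512*(1/746) = 331756/373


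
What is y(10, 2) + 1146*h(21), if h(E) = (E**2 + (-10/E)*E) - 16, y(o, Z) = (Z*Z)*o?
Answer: 475630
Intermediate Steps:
y(o, Z) = o*Z**2 (y(o, Z) = Z**2*o = o*Z**2)
h(E) = -26 + E**2 (h(E) = (E**2 - 10) - 16 = (-10 + E**2) - 16 = -26 + E**2)
y(10, 2) + 1146*h(21) = 10*2**2 + 1146*(-26 + 21**2) = 10*4 + 1146*(-26 + 441) = 40 + 1146*415 = 40 + 475590 = 475630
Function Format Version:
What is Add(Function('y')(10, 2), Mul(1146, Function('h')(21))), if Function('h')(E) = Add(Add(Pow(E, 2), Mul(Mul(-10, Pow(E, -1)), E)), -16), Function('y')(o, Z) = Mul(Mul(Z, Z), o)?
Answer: 475630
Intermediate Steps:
Function('y')(o, Z) = Mul(o, Pow(Z, 2)) (Function('y')(o, Z) = Mul(Pow(Z, 2), o) = Mul(o, Pow(Z, 2)))
Function('h')(E) = Add(-26, Pow(E, 2)) (Function('h')(E) = Add(Add(Pow(E, 2), -10), -16) = Add(Add(-10, Pow(E, 2)), -16) = Add(-26, Pow(E, 2)))
Add(Function('y')(10, 2), Mul(1146, Function('h')(21))) = Add(Mul(10, Pow(2, 2)), Mul(1146, Add(-26, Pow(21, 2)))) = Add(Mul(10, 4), Mul(1146, Add(-26, 441))) = Add(40, Mul(1146, 415)) = Add(40, 475590) = 475630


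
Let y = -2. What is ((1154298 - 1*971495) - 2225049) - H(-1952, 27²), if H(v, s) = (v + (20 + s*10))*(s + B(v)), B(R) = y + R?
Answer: 4521304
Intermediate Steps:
B(R) = -2 + R
H(v, s) = (-2 + s + v)*(20 + v + 10*s) (H(v, s) = (v + (20 + s*10))*(s + (-2 + v)) = (v + (20 + 10*s))*(-2 + s + v) = (20 + v + 10*s)*(-2 + s + v) = (-2 + s + v)*(20 + v + 10*s))
((1154298 - 1*971495) - 2225049) - H(-1952, 27²) = ((1154298 - 1*971495) - 2225049) - (-40 + (-1952)² + 10*(27²)² + 18*(-1952) + 11*27²*(-1952)) = ((1154298 - 971495) - 2225049) - (-40 + 3810304 + 10*729² - 35136 + 11*729*(-1952)) = (182803 - 2225049) - (-40 + 3810304 + 10*531441 - 35136 - 15653088) = -2042246 - (-40 + 3810304 + 5314410 - 35136 - 15653088) = -2042246 - 1*(-6563550) = -2042246 + 6563550 = 4521304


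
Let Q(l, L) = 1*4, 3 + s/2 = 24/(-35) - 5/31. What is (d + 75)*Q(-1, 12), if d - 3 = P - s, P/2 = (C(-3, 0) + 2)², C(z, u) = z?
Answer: 380592/1085 ≈ 350.78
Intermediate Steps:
s = -8348/1085 (s = -6 + 2*(24/(-35) - 5/31) = -6 + 2*(24*(-1/35) - 5*1/31) = -6 + 2*(-24/35 - 5/31) = -6 + 2*(-919/1085) = -6 - 1838/1085 = -8348/1085 ≈ -7.6940)
Q(l, L) = 4
P = 2 (P = 2*(-3 + 2)² = 2*(-1)² = 2*1 = 2)
d = 13773/1085 (d = 3 + (2 - 1*(-8348/1085)) = 3 + (2 + 8348/1085) = 3 + 10518/1085 = 13773/1085 ≈ 12.694)
(d + 75)*Q(-1, 12) = (13773/1085 + 75)*4 = (95148/1085)*4 = 380592/1085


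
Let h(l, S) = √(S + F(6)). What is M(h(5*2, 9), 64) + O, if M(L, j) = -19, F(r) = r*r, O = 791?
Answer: 772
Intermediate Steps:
F(r) = r²
h(l, S) = √(36 + S) (h(l, S) = √(S + 6²) = √(S + 36) = √(36 + S))
M(h(5*2, 9), 64) + O = -19 + 791 = 772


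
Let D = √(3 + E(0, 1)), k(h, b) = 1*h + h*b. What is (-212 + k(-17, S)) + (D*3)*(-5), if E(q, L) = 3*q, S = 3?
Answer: -280 - 15*√3 ≈ -305.98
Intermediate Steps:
k(h, b) = h + b*h
D = √3 (D = √(3 + 3*0) = √(3 + 0) = √3 ≈ 1.7320)
(-212 + k(-17, S)) + (D*3)*(-5) = (-212 - 17*(1 + 3)) + (√3*3)*(-5) = (-212 - 17*4) + (3*√3)*(-5) = (-212 - 68) - 15*√3 = -280 - 15*√3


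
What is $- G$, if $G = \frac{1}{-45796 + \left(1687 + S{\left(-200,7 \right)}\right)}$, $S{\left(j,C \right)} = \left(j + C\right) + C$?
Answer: $\frac{1}{44295} \approx 2.2576 \cdot 10^{-5}$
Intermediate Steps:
$S{\left(j,C \right)} = j + 2 C$ ($S{\left(j,C \right)} = \left(C + j\right) + C = j + 2 C$)
$G = - \frac{1}{44295}$ ($G = \frac{1}{-45796 + \left(1687 + \left(-200 + 2 \cdot 7\right)\right)} = \frac{1}{-45796 + \left(1687 + \left(-200 + 14\right)\right)} = \frac{1}{-45796 + \left(1687 - 186\right)} = \frac{1}{-45796 + 1501} = \frac{1}{-44295} = - \frac{1}{44295} \approx -2.2576 \cdot 10^{-5}$)
$- G = \left(-1\right) \left(- \frac{1}{44295}\right) = \frac{1}{44295}$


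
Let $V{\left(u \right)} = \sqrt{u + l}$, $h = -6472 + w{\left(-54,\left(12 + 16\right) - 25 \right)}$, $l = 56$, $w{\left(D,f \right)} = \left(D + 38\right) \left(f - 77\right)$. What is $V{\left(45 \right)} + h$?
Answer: $-5288 + \sqrt{101} \approx -5278.0$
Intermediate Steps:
$w{\left(D,f \right)} = \left(-77 + f\right) \left(38 + D\right)$ ($w{\left(D,f \right)} = \left(38 + D\right) \left(-77 + f\right) = \left(-77 + f\right) \left(38 + D\right)$)
$h = -5288$ ($h = -6472 - \left(-1232 + 16 \left(\left(12 + 16\right) - 25\right)\right) = -6472 + \left(-2926 + 4158 + 38 \left(28 - 25\right) - 54 \left(28 - 25\right)\right) = -6472 + \left(-2926 + 4158 + 38 \cdot 3 - 162\right) = -6472 + \left(-2926 + 4158 + 114 - 162\right) = -6472 + 1184 = -5288$)
$V{\left(u \right)} = \sqrt{56 + u}$ ($V{\left(u \right)} = \sqrt{u + 56} = \sqrt{56 + u}$)
$V{\left(45 \right)} + h = \sqrt{56 + 45} - 5288 = \sqrt{101} - 5288 = -5288 + \sqrt{101}$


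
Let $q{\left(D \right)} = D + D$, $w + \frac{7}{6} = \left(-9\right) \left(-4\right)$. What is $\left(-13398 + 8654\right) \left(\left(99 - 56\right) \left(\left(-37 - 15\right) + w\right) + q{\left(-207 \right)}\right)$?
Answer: $\frac{16397636}{3} \approx 5.4659 \cdot 10^{6}$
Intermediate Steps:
$w = \frac{209}{6}$ ($w = - \frac{7}{6} - -36 = - \frac{7}{6} + 36 = \frac{209}{6} \approx 34.833$)
$q{\left(D \right)} = 2 D$
$\left(-13398 + 8654\right) \left(\left(99 - 56\right) \left(\left(-37 - 15\right) + w\right) + q{\left(-207 \right)}\right) = \left(-13398 + 8654\right) \left(\left(99 - 56\right) \left(\left(-37 - 15\right) + \frac{209}{6}\right) + 2 \left(-207\right)\right) = - 4744 \left(43 \left(-52 + \frac{209}{6}\right) - 414\right) = - 4744 \left(43 \left(- \frac{103}{6}\right) - 414\right) = - 4744 \left(- \frac{4429}{6} - 414\right) = \left(-4744\right) \left(- \frac{6913}{6}\right) = \frac{16397636}{3}$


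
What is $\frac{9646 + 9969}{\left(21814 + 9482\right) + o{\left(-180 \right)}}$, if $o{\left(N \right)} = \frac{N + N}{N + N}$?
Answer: $\frac{19615}{31297} \approx 0.62674$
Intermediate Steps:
$o{\left(N \right)} = 1$ ($o{\left(N \right)} = \frac{2 N}{2 N} = 2 N \frac{1}{2 N} = 1$)
$\frac{9646 + 9969}{\left(21814 + 9482\right) + o{\left(-180 \right)}} = \frac{9646 + 9969}{\left(21814 + 9482\right) + 1} = \frac{19615}{31296 + 1} = \frac{19615}{31297}$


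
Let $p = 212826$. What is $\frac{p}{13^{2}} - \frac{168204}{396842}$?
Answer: $\frac{42214934508}{33533149} \approx 1258.9$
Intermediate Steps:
$\frac{p}{13^{2}} - \frac{168204}{396842} = \frac{212826}{13^{2}} - \frac{168204}{396842} = \frac{212826}{169} - \frac{84102}{198421} = \frac{42214934508}{33533149}$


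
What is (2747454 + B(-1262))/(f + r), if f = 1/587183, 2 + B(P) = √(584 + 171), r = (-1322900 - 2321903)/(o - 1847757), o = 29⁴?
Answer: 1839881013179512816/2140167500425 + 669668119108*√755/2140167500425 ≈ 8.5970e+5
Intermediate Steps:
o = 707281
r = 3644803/1140476 (r = (-1322900 - 2321903)/(707281 - 1847757) = -3644803/(-1140476) = -3644803*(-1/1140476) = 3644803/1140476 ≈ 3.1959)
B(P) = -2 + √755 (B(P) = -2 + √(584 + 171) = -2 + √755)
f = 1/587183 ≈ 1.7030e-6
(2747454 + B(-1262))/(f + r) = (2747454 + (-2 + √755))/(1/587183 + 3644803/1140476) = (2747452 + √755)/(2140167500425/669668119108) = (2747452 + √755)*(669668119108/2140167500425) = 1839881013179512816/2140167500425 + 669668119108*√755/2140167500425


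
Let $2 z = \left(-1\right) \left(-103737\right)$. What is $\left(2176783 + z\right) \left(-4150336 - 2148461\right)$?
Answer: $- \frac{28075646764491}{2} \approx -1.4038 \cdot 10^{13}$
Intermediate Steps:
$z = \frac{103737}{2}$ ($z = \frac{\left(-1\right) \left(-103737\right)}{2} = \frac{1}{2} \cdot 103737 = \frac{103737}{2} \approx 51869.0$)
$\left(2176783 + z\right) \left(-4150336 - 2148461\right) = \left(2176783 + \frac{103737}{2}\right) \left(-4150336 - 2148461\right) = \frac{4457303}{2} \left(-6298797\right) = - \frac{28075646764491}{2}$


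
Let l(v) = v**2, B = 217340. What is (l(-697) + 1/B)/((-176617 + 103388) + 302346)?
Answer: 105585728061/49796288780 ≈ 2.1204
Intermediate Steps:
(l(-697) + 1/B)/((-176617 + 103388) + 302346) = ((-697)**2 + 1/217340)/((-176617 + 103388) + 302346) = (485809 + 1/217340)/(-73229 + 302346) = (105585728061/217340)/229117 = (105585728061/217340)*(1/229117) = 105585728061/49796288780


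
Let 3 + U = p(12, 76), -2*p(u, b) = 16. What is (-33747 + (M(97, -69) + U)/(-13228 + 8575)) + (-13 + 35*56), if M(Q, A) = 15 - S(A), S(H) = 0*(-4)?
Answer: -147965404/4653 ≈ -31800.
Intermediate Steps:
p(u, b) = -8 (p(u, b) = -1/2*16 = -8)
S(H) = 0
U = -11 (U = -3 - 8 = -11)
M(Q, A) = 15 (M(Q, A) = 15 - 1*0 = 15 + 0 = 15)
(-33747 + (M(97, -69) + U)/(-13228 + 8575)) + (-13 + 35*56) = (-33747 + (15 - 11)/(-13228 + 8575)) + (-13 + 35*56) = (-33747 + 4/(-4653)) + (-13 + 1960) = (-33747 + 4*(-1/4653)) + 1947 = (-33747 - 4/4653) + 1947 = -157024795/4653 + 1947 = -147965404/4653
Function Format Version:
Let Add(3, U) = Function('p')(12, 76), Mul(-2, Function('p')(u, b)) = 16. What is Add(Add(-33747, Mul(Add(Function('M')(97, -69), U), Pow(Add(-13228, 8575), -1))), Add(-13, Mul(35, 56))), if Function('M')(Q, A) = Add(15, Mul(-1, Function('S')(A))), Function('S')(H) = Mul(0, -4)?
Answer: Rational(-147965404, 4653) ≈ -31800.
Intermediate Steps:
Function('p')(u, b) = -8 (Function('p')(u, b) = Mul(Rational(-1, 2), 16) = -8)
Function('S')(H) = 0
U = -11 (U = Add(-3, -8) = -11)
Function('M')(Q, A) = 15 (Function('M')(Q, A) = Add(15, Mul(-1, 0)) = Add(15, 0) = 15)
Add(Add(-33747, Mul(Add(Function('M')(97, -69), U), Pow(Add(-13228, 8575), -1))), Add(-13, Mul(35, 56))) = Add(Add(-33747, Mul(Add(15, -11), Pow(Add(-13228, 8575), -1))), Add(-13, Mul(35, 56))) = Add(Add(-33747, Mul(4, Pow(-4653, -1))), Add(-13, 1960)) = Add(Add(-33747, Mul(4, Rational(-1, 4653))), 1947) = Add(Add(-33747, Rational(-4, 4653)), 1947) = Add(Rational(-157024795, 4653), 1947) = Rational(-147965404, 4653)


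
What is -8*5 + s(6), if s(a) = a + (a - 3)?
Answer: -31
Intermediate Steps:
s(a) = -3 + 2*a (s(a) = a + (-3 + a) = -3 + 2*a)
-8*5 + s(6) = -8*5 + (-3 + 2*6) = -40 + (-3 + 12) = -40 + 9 = -31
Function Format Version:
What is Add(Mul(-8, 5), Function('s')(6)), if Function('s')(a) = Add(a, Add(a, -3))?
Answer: -31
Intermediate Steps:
Function('s')(a) = Add(-3, Mul(2, a)) (Function('s')(a) = Add(a, Add(-3, a)) = Add(-3, Mul(2, a)))
Add(Mul(-8, 5), Function('s')(6)) = Add(Mul(-8, 5), Add(-3, Mul(2, 6))) = Add(-40, Add(-3, 12)) = Add(-40, 9) = -31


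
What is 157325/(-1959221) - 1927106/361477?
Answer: -3832495913451/708213329417 ≈ -5.4115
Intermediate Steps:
157325/(-1959221) - 1927106/361477 = 157325*(-1/1959221) - 1927106*1/361477 = -157325/1959221 - 1927106/361477 = -3832495913451/708213329417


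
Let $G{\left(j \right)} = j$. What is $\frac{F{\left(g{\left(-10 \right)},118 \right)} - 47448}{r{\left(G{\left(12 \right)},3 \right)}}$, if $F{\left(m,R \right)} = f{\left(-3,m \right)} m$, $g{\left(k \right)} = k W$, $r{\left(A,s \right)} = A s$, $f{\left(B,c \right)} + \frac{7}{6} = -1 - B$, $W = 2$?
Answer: $- \frac{71197}{54} \approx -1318.5$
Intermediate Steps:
$f{\left(B,c \right)} = - \frac{13}{6} - B$ ($f{\left(B,c \right)} = - \frac{7}{6} - \left(1 + B\right) = - \frac{13}{6} - B$)
$g{\left(k \right)} = 2 k$ ($g{\left(k \right)} = k 2 = 2 k$)
$F{\left(m,R \right)} = \frac{5 m}{6}$ ($F{\left(m,R \right)} = \left(- \frac{13}{6} - -3\right) m = \left(- \frac{13}{6} + 3\right) m = \frac{5 m}{6}$)
$\frac{F{\left(g{\left(-10 \right)},118 \right)} - 47448}{r{\left(G{\left(12 \right)},3 \right)}} = \frac{\frac{5 \cdot 2 \left(-10\right)}{6} - 47448}{12 \cdot 3} = \frac{\frac{5}{6} \left(-20\right) - 47448}{36} = \left(- \frac{50}{3} - 47448\right) \frac{1}{36} = \left(- \frac{142394}{3}\right) \frac{1}{36} = - \frac{71197}{54}$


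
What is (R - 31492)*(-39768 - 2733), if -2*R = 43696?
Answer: 2267003340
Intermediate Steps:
R = -21848 (R = -1/2*43696 = -21848)
(R - 31492)*(-39768 - 2733) = (-21848 - 31492)*(-39768 - 2733) = -53340*(-42501) = 2267003340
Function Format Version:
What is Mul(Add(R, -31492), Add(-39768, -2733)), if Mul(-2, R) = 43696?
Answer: 2267003340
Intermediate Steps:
R = -21848 (R = Mul(Rational(-1, 2), 43696) = -21848)
Mul(Add(R, -31492), Add(-39768, -2733)) = Mul(Add(-21848, -31492), Add(-39768, -2733)) = Mul(-53340, -42501) = 2267003340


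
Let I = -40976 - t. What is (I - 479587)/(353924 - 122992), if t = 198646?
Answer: -719209/230932 ≈ -3.1144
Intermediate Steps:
I = -239622 (I = -40976 - 1*198646 = -40976 - 198646 = -239622)
(I - 479587)/(353924 - 122992) = (-239622 - 479587)/(353924 - 122992) = -719209/230932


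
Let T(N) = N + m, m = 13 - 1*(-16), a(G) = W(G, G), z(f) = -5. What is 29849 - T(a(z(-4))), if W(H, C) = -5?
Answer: 29825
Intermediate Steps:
a(G) = -5
m = 29 (m = 13 + 16 = 29)
T(N) = 29 + N (T(N) = N + 29 = 29 + N)
29849 - T(a(z(-4))) = 29849 - (29 - 5) = 29849 - 1*24 = 29849 - 24 = 29825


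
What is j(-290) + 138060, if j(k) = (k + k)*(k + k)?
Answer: 474460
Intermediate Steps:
j(k) = 4*k² (j(k) = (2*k)*(2*k) = 4*k²)
j(-290) + 138060 = 4*(-290)² + 138060 = 4*84100 + 138060 = 336400 + 138060 = 474460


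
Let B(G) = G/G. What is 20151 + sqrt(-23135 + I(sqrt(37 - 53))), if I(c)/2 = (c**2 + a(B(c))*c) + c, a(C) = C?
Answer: 20151 + sqrt(-23167 + 16*I) ≈ 20151.0 + 152.21*I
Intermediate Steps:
B(G) = 1
I(c) = 2*c**2 + 4*c (I(c) = 2*((c**2 + 1*c) + c) = 2*((c**2 + c) + c) = 2*((c + c**2) + c) = 2*(c**2 + 2*c) = 2*c**2 + 4*c)
20151 + sqrt(-23135 + I(sqrt(37 - 53))) = 20151 + sqrt(-23135 + 2*sqrt(37 - 53)*(2 + sqrt(37 - 53))) = 20151 + sqrt(-23135 + 2*sqrt(-16)*(2 + sqrt(-16))) = 20151 + sqrt(-23135 + 2*(4*I)*(2 + 4*I)) = 20151 + sqrt(-23135 + 8*I*(2 + 4*I))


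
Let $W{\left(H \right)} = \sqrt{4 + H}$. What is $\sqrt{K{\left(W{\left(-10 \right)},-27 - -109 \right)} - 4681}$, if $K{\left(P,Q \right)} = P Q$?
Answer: $\sqrt{-4681 + 82 i \sqrt{6}} \approx 1.468 + 68.434 i$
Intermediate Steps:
$\sqrt{K{\left(W{\left(-10 \right)},-27 - -109 \right)} - 4681} = \sqrt{\sqrt{4 - 10} \left(-27 - -109\right) - 4681} = \sqrt{\sqrt{-6} \left(-27 + 109\right) - 4681} = \sqrt{i \sqrt{6} \cdot 82 - 4681} = \sqrt{82 i \sqrt{6} - 4681} = \sqrt{-4681 + 82 i \sqrt{6}}$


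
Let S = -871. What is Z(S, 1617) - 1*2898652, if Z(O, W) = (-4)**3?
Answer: -2898716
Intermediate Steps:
Z(O, W) = -64
Z(S, 1617) - 1*2898652 = -64 - 1*2898652 = -64 - 2898652 = -2898716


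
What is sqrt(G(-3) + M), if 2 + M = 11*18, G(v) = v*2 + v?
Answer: sqrt(187) ≈ 13.675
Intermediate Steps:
G(v) = 3*v (G(v) = 2*v + v = 3*v)
M = 196 (M = -2 + 11*18 = -2 + 198 = 196)
sqrt(G(-3) + M) = sqrt(3*(-3) + 196) = sqrt(-9 + 196) = sqrt(187)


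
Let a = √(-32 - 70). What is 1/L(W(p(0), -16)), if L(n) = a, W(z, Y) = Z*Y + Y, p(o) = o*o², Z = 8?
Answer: -I*√102/102 ≈ -0.099015*I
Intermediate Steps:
a = I*√102 (a = √(-102) = I*√102 ≈ 10.1*I)
p(o) = o³
W(z, Y) = 9*Y (W(z, Y) = 8*Y + Y = 9*Y)
L(n) = I*√102
1/L(W(p(0), -16)) = 1/(I*√102) = -I*√102/102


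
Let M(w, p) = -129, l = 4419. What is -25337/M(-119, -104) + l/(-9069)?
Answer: 76403734/389967 ≈ 195.92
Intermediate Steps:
-25337/M(-119, -104) + l/(-9069) = -25337/(-129) + 4419/(-9069) = -25337*(-1/129) + 4419*(-1/9069) = 25337/129 - 1473/3023 = 76403734/389967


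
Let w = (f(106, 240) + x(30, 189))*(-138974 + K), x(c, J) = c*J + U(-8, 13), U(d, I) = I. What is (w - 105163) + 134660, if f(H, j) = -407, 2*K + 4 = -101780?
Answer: -1001703519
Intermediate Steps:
x(c, J) = 13 + J*c (x(c, J) = c*J + 13 = J*c + 13 = 13 + J*c)
K = -50892 (K = -2 + (½)*(-101780) = -2 - 50890 = -50892)
w = -1001733016 (w = (-407 + (13 + 189*30))*(-138974 - 50892) = (-407 + (13 + 5670))*(-189866) = (-407 + 5683)*(-189866) = 5276*(-189866) = -1001733016)
(w - 105163) + 134660 = (-1001733016 - 105163) + 134660 = -1001838179 + 134660 = -1001703519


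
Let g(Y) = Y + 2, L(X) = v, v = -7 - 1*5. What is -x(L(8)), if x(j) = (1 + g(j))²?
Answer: -81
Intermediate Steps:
v = -12 (v = -7 - 5 = -12)
L(X) = -12
g(Y) = 2 + Y
x(j) = (3 + j)² (x(j) = (1 + (2 + j))² = (3 + j)²)
-x(L(8)) = -(3 - 12)² = -1*(-9)² = -1*81 = -81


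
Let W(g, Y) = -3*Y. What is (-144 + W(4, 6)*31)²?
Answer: 492804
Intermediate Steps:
(-144 + W(4, 6)*31)² = (-144 - 3*6*31)² = (-144 - 18*31)² = (-144 - 558)² = (-702)² = 492804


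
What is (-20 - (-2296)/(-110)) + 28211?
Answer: 1549357/55 ≈ 28170.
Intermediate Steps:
(-20 - (-2296)/(-110)) + 28211 = (-20 - (-2296)*(-1)/110) + 28211 = (-20 - 56*41/110) + 28211 = (-20 - 1148/55) + 28211 = -2248/55 + 28211 = 1549357/55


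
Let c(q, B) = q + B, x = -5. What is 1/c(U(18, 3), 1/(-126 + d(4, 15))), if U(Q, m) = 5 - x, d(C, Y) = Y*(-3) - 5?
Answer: 176/1759 ≈ 0.10006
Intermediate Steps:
d(C, Y) = -5 - 3*Y (d(C, Y) = -3*Y - 5 = -5 - 3*Y)
U(Q, m) = 10 (U(Q, m) = 5 - 1*(-5) = 5 + 5 = 10)
c(q, B) = B + q
1/c(U(18, 3), 1/(-126 + d(4, 15))) = 1/(1/(-126 + (-5 - 3*15)) + 10) = 1/(1/(-126 + (-5 - 45)) + 10) = 1/(1/(-126 - 50) + 10) = 1/(1/(-176) + 10) = 1/(-1/176 + 10) = 1/(1759/176) = 176/1759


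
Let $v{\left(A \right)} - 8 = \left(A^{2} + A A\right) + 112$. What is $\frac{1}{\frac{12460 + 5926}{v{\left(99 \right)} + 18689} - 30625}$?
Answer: $- \frac{38411}{1176318489} \approx -3.2654 \cdot 10^{-5}$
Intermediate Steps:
$v{\left(A \right)} = 120 + 2 A^{2}$ ($v{\left(A \right)} = 8 + \left(\left(A^{2} + A A\right) + 112\right) = 8 + \left(\left(A^{2} + A^{2}\right) + 112\right) = 8 + \left(2 A^{2} + 112\right) = 8 + \left(112 + 2 A^{2}\right) = 120 + 2 A^{2}$)
$\frac{1}{\frac{12460 + 5926}{v{\left(99 \right)} + 18689} - 30625} = \frac{1}{\frac{12460 + 5926}{\left(120 + 2 \cdot 99^{2}\right) + 18689} - 30625} = \frac{1}{\frac{18386}{\left(120 + 2 \cdot 9801\right) + 18689} - 30625} = \frac{1}{\frac{18386}{\left(120 + 19602\right) + 18689} - 30625} = \frac{1}{\frac{18386}{19722 + 18689} - 30625} = \frac{1}{\frac{18386}{38411} - 30625} = \frac{1}{- \frac{1176318489}{38411}} = - \frac{38411}{1176318489}$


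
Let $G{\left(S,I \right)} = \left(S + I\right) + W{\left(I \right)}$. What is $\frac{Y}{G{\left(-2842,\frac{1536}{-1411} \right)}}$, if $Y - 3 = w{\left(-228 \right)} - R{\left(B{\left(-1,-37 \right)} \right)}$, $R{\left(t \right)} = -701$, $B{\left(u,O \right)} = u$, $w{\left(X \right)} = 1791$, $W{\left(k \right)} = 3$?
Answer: $- \frac{704089}{801473} \approx -0.87849$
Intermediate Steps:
$G{\left(S,I \right)} = 3 + I + S$ ($G{\left(S,I \right)} = \left(S + I\right) + 3 = \left(I + S\right) + 3 = 3 + I + S$)
$Y = 2495$ ($Y = 3 + \left(1791 - -701\right) = 3 + \left(1791 + 701\right) = 3 + 2492 = 2495$)
$\frac{Y}{G{\left(-2842,\frac{1536}{-1411} \right)}} = \frac{2495}{3 + \frac{1536}{-1411} - 2842} = \frac{2495}{3 + 1536 \left(- \frac{1}{1411}\right) - 2842} = \frac{2495}{3 - \frac{1536}{1411} - 2842} = \frac{2495}{- \frac{4007365}{1411}} = 2495 \left(- \frac{1411}{4007365}\right) = - \frac{704089}{801473}$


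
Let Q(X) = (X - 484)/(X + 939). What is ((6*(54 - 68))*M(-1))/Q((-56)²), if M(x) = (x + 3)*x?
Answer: 57050/221 ≈ 258.14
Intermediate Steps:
M(x) = x*(3 + x) (M(x) = (3 + x)*x = x*(3 + x))
Q(X) = (-484 + X)/(939 + X)
((6*(54 - 68))*M(-1))/Q((-56)²) = ((6*(54 - 68))*(-(3 - 1)))/(((-484 + (-56)²)/(939 + (-56)²))) = ((6*(-14))*(-1*2))/(((-484 + 3136)/(939 + 3136))) = (-84*(-2))/((2652/4075)) = 168/(((1/4075)*2652)) = 168/(2652/4075) = 168*(4075/2652) = 57050/221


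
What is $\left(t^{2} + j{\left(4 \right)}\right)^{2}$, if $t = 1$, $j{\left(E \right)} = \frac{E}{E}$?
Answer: $4$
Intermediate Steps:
$j{\left(E \right)} = 1$
$\left(t^{2} + j{\left(4 \right)}\right)^{2} = \left(1^{2} + 1\right)^{2} = \left(1 + 1\right)^{2} = 2^{2} = 4$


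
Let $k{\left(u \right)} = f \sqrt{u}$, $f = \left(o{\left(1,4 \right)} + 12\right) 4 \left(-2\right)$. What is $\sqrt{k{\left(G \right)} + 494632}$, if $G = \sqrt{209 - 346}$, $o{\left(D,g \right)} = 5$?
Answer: $2 \sqrt{123658 - 34 \sqrt[4]{137} \sqrt{i}} \approx 703.07 - 0.23398 i$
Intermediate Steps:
$f = -136$ ($f = \left(5 + 12\right) 4 \left(-2\right) = 17 \left(-8\right) = -136$)
$G = i \sqrt{137}$ ($G = \sqrt{-137} = i \sqrt{137} \approx 11.705 i$)
$k{\left(u \right)} = - 136 \sqrt{u}$
$\sqrt{k{\left(G \right)} + 494632} = \sqrt{- 136 \sqrt{i \sqrt{137}} + 494632} = \sqrt{- 136 \sqrt[4]{137} \sqrt{i} + 494632} = \sqrt{494632 - 136 \sqrt[4]{137} \sqrt{i}}$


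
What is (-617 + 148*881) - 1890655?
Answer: -1760884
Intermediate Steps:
(-617 + 148*881) - 1890655 = (-617 + 130388) - 1890655 = 129771 - 1890655 = -1760884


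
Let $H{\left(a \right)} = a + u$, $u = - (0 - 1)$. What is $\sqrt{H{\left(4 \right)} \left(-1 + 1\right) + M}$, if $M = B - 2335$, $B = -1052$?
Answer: $i \sqrt{3387} \approx 58.198 i$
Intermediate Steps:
$M = -3387$ ($M = -1052 - 2335 = -3387$)
$u = 1$ ($u = \left(-1\right) \left(-1\right) = 1$)
$H{\left(a \right)} = 1 + a$ ($H{\left(a \right)} = a + 1 = 1 + a$)
$\sqrt{H{\left(4 \right)} \left(-1 + 1\right) + M} = \sqrt{\left(1 + 4\right) \left(-1 + 1\right) - 3387} = \sqrt{5 \cdot 0 - 3387} = \sqrt{0 - 3387} = \sqrt{-3387} = i \sqrt{3387}$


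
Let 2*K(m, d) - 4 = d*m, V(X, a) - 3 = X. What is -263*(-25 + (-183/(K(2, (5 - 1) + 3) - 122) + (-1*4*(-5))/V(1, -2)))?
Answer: 546251/113 ≈ 4834.1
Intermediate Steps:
V(X, a) = 3 + X
K(m, d) = 2 + d*m/2 (K(m, d) = 2 + (d*m)/2 = 2 + d*m/2)
-263*(-25 + (-183/(K(2, (5 - 1) + 3) - 122) + (-1*4*(-5))/V(1, -2))) = -263*(-25 + (-183/((2 + (½)*((5 - 1) + 3)*2) - 122) + (-1*4*(-5))/(3 + 1))) = -263*(-25 + (-183/((2 + (½)*(4 + 3)*2) - 122) - 4*(-5)/4)) = -263*(-25 + (-183/((2 + (½)*7*2) - 122) + 20*(¼))) = -263*(-25 + (-183/((2 + 7) - 122) + 5)) = -263*(-25 + (-183/(9 - 122) + 5)) = -263*(-25 + (-183/(-113) + 5)) = -263*(-25 + (-183*(-1/113) + 5)) = -263*(-25 + (183/113 + 5)) = -263*(-25 + 748/113) = -263*(-2077/113) = 546251/113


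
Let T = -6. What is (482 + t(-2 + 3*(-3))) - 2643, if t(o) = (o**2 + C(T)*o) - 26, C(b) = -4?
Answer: -2022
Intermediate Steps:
t(o) = -26 + o**2 - 4*o (t(o) = (o**2 - 4*o) - 26 = -26 + o**2 - 4*o)
(482 + t(-2 + 3*(-3))) - 2643 = (482 + (-26 + (-2 + 3*(-3))**2 - 4*(-2 + 3*(-3)))) - 2643 = (482 + (-26 + (-2 - 9)**2 - 4*(-2 - 9))) - 2643 = (482 + (-26 + (-11)**2 - 4*(-11))) - 2643 = (482 + (-26 + 121 + 44)) - 2643 = (482 + 139) - 2643 = 621 - 2643 = -2022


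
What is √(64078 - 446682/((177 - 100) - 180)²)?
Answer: 2*√169839205/103 ≈ 253.05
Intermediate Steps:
√(64078 - 446682/((177 - 100) - 180)²) = √(64078 - 446682/(77 - 180)²) = √(64078 - 446682/((-103)²)) = √(64078 - 446682/10609) = √(679356820/10609) = 2*√169839205/103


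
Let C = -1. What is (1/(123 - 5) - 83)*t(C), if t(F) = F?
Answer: 9793/118 ≈ 82.992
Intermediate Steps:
(1/(123 - 5) - 83)*t(C) = (1/(123 - 5) - 83)*(-1) = (1/118 - 83)*(-1) = -9793/118*(-1) = 9793/118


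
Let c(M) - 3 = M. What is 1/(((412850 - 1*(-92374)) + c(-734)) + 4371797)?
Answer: 1/4876290 ≈ 2.0507e-7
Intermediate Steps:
c(M) = 3 + M
1/(((412850 - 1*(-92374)) + c(-734)) + 4371797) = 1/(((412850 - 1*(-92374)) + (3 - 734)) + 4371797) = 1/(((412850 + 92374) - 731) + 4371797) = 1/((505224 - 731) + 4371797) = 1/(504493 + 4371797) = 1/4876290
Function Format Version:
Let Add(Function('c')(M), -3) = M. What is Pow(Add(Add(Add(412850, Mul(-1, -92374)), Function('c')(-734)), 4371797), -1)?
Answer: Rational(1, 4876290) ≈ 2.0507e-7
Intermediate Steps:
Function('c')(M) = Add(3, M)
Pow(Add(Add(Add(412850, Mul(-1, -92374)), Function('c')(-734)), 4371797), -1) = Pow(Add(Add(Add(412850, Mul(-1, -92374)), Add(3, -734)), 4371797), -1) = Pow(Add(Add(Add(412850, 92374), -731), 4371797), -1) = Pow(Add(Add(505224, -731), 4371797), -1) = Pow(Add(504493, 4371797), -1) = Pow(4876290, -1) = Rational(1, 4876290)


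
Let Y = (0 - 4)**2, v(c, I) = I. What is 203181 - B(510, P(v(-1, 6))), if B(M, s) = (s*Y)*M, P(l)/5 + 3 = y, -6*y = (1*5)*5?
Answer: 495581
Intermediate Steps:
y = -25/6 (y = -1*5*5/6 = -5*5/6 = -1/6*25 = -25/6 ≈ -4.1667)
P(l) = -215/6 (P(l) = -15 + 5*(-25/6) = -15 - 125/6 = -215/6)
Y = 16 (Y = (-4)**2 = 16)
B(M, s) = 16*M*s (B(M, s) = (s*16)*M = (16*s)*M = 16*M*s)
203181 - B(510, P(v(-1, 6))) = 203181 - 16*510*(-215)/6 = 203181 - 1*(-292400) = 203181 + 292400 = 495581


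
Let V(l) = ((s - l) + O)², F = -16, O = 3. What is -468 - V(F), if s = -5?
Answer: -664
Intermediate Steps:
V(l) = (-2 - l)² (V(l) = ((-5 - l) + 3)² = (-2 - l)²)
-468 - V(F) = -468 - (2 - 16)² = -468 - 1*(-14)² = -468 - 1*196 = -468 - 196 = -664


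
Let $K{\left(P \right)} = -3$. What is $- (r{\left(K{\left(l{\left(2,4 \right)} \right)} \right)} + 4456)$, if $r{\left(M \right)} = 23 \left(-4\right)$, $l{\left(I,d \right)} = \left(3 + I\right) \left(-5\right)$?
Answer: $-4364$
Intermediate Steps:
$l{\left(I,d \right)} = -15 - 5 I$
$r{\left(M \right)} = -92$
$- (r{\left(K{\left(l{\left(2,4 \right)} \right)} \right)} + 4456) = - (-92 + 4456) = \left(-1\right) 4364 = -4364$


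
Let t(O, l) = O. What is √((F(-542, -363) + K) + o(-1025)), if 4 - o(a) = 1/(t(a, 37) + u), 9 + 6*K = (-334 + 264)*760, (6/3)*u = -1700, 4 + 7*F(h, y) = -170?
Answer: I*√9800148162/1050 ≈ 94.282*I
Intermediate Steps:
F(h, y) = -174/7 (F(h, y) = -4/7 + (⅐)*(-170) = -4/7 - 170/7 = -174/7)
u = -850 (u = (½)*(-1700) = -850)
K = -53209/6 (K = -3/2 + ((-334 + 264)*760)/6 = -3/2 + (-70*760)/6 = -3/2 + (⅙)*(-53200) = -3/2 - 26600/3 = -53209/6 ≈ -8868.2)
o(a) = 4 - 1/(-850 + a) (o(a) = 4 - 1/(a - 850) = 4 - 1/(-850 + a))
√((F(-542, -363) + K) + o(-1025)) = √((-174/7 - 53209/6) + (-3401 + 4*(-1025))/(-850 - 1025)) = √(-373507/42 + (-3401 - 4100)/(-1875)) = √(-373507/42 - 1/1875*(-7501)) = √(-373507/42 + 7501/1875) = √(-233336861/26250) = I*√9800148162/1050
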